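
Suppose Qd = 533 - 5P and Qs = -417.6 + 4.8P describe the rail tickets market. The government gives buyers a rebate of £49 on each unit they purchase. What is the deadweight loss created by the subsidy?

Deadweight loss = £2940

Pre-subsidy: 533 - 5P = -417.6 + 4.8P gives P* = 97, Q* = 48.
With the rebate, buyers effectively pay Pb = Ps − 49, where Ps is the price sellers receive.
Demand in terms of Ps becomes Qd = 533 − 5(Ps − 49) = 778 - 5Ps. Setting this equal to supply: 778 - 5Ps = -417.6 + 4.8Ps, so Ps = 122.
Buyers pay Pb = 122 − 49 = 73; Q' = -417.6 + 4.8·122 = 168.
The subsidy expands output by 168 − 48 = 120 past the efficient level; on those units the gap between marginal cost and willingness to pay runs from 0 up to 49.
DWL = ½ × 49 × 120 = 2940.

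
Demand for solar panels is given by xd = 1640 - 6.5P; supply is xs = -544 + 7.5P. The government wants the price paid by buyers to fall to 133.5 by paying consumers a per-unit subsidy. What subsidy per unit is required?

Required subsidy s = 42 per unit

At a buyer price of 133.5, quantity demanded is 1640 − 6.5·133.5 = 772.25.
Sellers supply 772.25 only when they receive Ps with -544 + 7.5·Ps = 772.25, i.e. Ps = 175.5.
s = Ps − Pb = 175.5 − 133.5 = 42.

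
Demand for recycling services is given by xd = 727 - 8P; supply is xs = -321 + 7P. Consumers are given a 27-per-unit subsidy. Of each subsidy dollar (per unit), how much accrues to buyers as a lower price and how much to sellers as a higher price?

Buyers gain 12.6 per unit; sellers gain 14.4 per unit

Pre-subsidy: 727 - 8P = -321 + 7P gives P* = 1048/15, x* = 2521/15.
With the rebate, buyers effectively pay Pb = Ps − 27, where Ps is the price sellers receive.
Demand in terms of Ps becomes xd = 727 − 8(Ps − 27) = 943 - 8Ps. Setting this equal to supply: 943 - 8Ps = -321 + 7Ps, so Ps = 1264/15.
Buyers pay Pb = 1264/15 − 27 = 859/15; x' = -321 + 7·(1264/15) = 4033/15.
Buyers' price falls by P* − Pb = 1048/15 − 859/15 = 12.6; sellers' price rises by Ps − P* = 1264/15 − 1048/15 = 14.4.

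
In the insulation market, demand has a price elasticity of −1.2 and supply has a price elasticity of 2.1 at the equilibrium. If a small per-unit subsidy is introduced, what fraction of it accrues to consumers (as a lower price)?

For a small subsidy around the equilibrium, the benefit split depends on the relative slopes, which at a point are proportional to the elasticities.
Buyer share = εs/(εs + |εd|) = 2.1/(2.1 + 1.2) = 7/11; seller share = |εd|/(εs + |εd|) = 4/11.

Consumer share = 7/11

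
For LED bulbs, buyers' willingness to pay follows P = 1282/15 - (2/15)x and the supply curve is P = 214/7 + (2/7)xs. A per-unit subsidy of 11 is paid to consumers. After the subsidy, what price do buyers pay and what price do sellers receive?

Buyers pay 64.5; sellers receive 75.5

Pre-subsidy: 1282/15 - (2/15)x = 214/7 + (2/7)x gives x* = 131 and P* = 68.
With the rebate, buyers effectively pay Pb = Ps − 11, where Ps is the price sellers receive.
On the curves, Pb = 1282/15 - (2/15)x and Ps = 214/7 + (2/7)x; the wedge Ps − Pb = 11 gives 214/7 + (2/7)x − (1282/15 - (2/15)x) = 11, so x' = 157.25.
Then Pb = 1282/15 − (2/15)·157.25 = 64.5 and Ps = 214/7 + (2/7)·157.25 = 75.5.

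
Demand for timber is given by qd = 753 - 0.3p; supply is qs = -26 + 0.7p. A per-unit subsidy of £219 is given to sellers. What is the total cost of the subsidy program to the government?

Government cost = £123798.51

Pre-subsidy: 753 - 0.3p = -26 + 0.7p gives p* = 779, q* = 519.3.
With the subsidy, sellers receive ps = pb + 219 for each unit, where pb is the price buyers pay.
Supply in terms of pb becomes qs = -26 + 0.7(pb + 219) = 127.3 + 0.7pb. Setting this equal to demand: 753 - 0.3pb = 127.3 + 0.7pb, so pb = 625.7.
Sellers receive ps = 625.7 + 219 = 844.7; q' = 753 − 0.3·625.7 = 565.29.
Government outlay = subsidy × quantity = 219 × 565.29 = 123798.51.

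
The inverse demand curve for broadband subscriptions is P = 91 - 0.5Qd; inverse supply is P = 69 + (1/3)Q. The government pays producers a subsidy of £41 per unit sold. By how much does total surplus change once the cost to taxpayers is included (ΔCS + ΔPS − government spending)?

Net change in total surplus = -£1008.6

Pre-subsidy: 91 - 0.5Q = 69 + (1/3)Q gives Q* = 26.4 and P* = 77.8.
With the subsidy, sellers receive Ps = Pb + 41 for each unit, where Pb is the price buyers pay.
On the curves, Pb = 91 - 0.5Q and Ps = 69 + (1/3)Q; the wedge Ps − Pb = 41 gives 69 + (1/3)Q − (91 - 0.5Q) = 41, so Q' = 75.6.
Then Pb = 91 − 0.5·75.6 = 53.2 and Ps = 69 + (1/3)·75.6 = 94.2.
ΔCS = ½(26.4 + 75.6)(77.8 − 53.2) = 1254.6; ΔPS = ½(26.4 + 75.6)(94.2 − 77.8) = 836.4.
Government spending = 41 × 75.6 = 3099.6.
Net change = 1254.6 + 836.4 − 3099.6 = -1008.6. The loss equals the DWL triangle ½·41·49.2.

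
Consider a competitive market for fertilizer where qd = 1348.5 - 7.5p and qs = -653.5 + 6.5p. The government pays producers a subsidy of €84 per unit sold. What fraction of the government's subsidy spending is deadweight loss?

Pre-subsidy: 1348.5 - 7.5p = -653.5 + 6.5p gives p* = 143, q* = 276.
With the subsidy, sellers receive ps = pb + 84 for each unit, where pb is the price buyers pay.
Supply in terms of pb becomes qs = -653.5 + 6.5(pb + 84) = -107.5 + 6.5pb. Setting this equal to demand: 1348.5 - 7.5pb = -107.5 + 6.5pb, so pb = 104.
Sellers receive ps = 104 + 84 = 188; q' = 1348.5 − 7.5·104 = 568.5.
ΔCS = ½(276 + 568.5)(143 − 104) = 16467.75; ΔPS = ½(276 + 568.5)(188 − 143) = 19001.25.
Government spending = 84 × 568.5 = 47754.
DWL = ½ × 84 × (568.5 − 276) = 12285; fraction = 12285 / 47754 = 195/758.

DWL / government spending = 195/758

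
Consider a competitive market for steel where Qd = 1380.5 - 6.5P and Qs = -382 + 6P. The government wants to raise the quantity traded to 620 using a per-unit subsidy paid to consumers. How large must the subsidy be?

Required subsidy s = 50 per unit

At Q = 620, invert demand for the buyer price: Pb = (1380.5 − 620)/6.5 = 117; invert supply for the seller price: Ps = (620 − (-382))/6 = 167.
The subsidy must fill the gap: s = Ps − Pb = 167 − 117 = 50.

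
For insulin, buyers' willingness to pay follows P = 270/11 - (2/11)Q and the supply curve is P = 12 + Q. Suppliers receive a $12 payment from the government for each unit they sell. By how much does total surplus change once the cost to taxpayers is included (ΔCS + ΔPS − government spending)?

Net change in total surplus = -792/13

Pre-subsidy: 270/11 - (2/11)Q = 12 + Q gives Q* = 138/13 and P* = 294/13.
With the subsidy, sellers receive Ps = Pb + 12 for each unit, where Pb is the price buyers pay.
On the curves, Pb = 270/11 - (2/11)Q and Ps = 12 + Q; the wedge Ps − Pb = 12 gives 12 + Q − (270/11 - (2/11)Q) = 12, so Q' = 270/13.
Then Pb = 270/11 − (2/11)·(270/13) = 270/13 and Ps = 12 + 1·(270/13) = 426/13.
ΔCS = ½(138/13 + 270/13)(294/13 − 270/13) = 4896/169; ΔPS = ½(138/13 + 270/13)(426/13 − 294/13) = 26928/169.
Government spending = 12 × 270/13 = 3240/13.
Net change = 4896/169 + 26928/169 − 3240/13 = -792/13. The loss equals the DWL triangle ½·12·132/13.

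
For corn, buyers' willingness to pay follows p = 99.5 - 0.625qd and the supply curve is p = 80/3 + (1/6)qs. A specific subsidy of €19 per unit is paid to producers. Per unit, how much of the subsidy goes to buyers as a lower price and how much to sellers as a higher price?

Buyers gain €15 per unit; sellers gain €4 per unit

Pre-subsidy: 99.5 - 0.625q = 80/3 + (1/6)q gives q* = 92 and p* = 42.
With the subsidy, sellers receive ps = pb + 19 for each unit, where pb is the price buyers pay.
On the curves, pb = 99.5 - 0.625q and ps = 80/3 + (1/6)q; the wedge ps − pb = 19 gives 80/3 + (1/6)q − (99.5 - 0.625q) = 19, so q' = 116.
Then pb = 99.5 − 0.625·116 = 27 and ps = 80/3 + (1/6)·116 = 46.
Buyers' price falls by p* − pb = 42 − 27 = 15; sellers' price rises by ps − p* = 46 − 42 = 4.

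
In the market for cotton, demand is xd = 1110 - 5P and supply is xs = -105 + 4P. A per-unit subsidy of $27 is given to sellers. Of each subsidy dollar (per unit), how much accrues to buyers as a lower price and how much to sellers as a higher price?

Pre-subsidy: 1110 - 5P = -105 + 4P gives P* = 135, x* = 435.
With the subsidy, sellers receive Ps = Pb + 27 for each unit, where Pb is the price buyers pay.
Supply in terms of Pb becomes xs = -105 + 4(Pb + 27) = 3 + 4Pb. Setting this equal to demand: 1110 - 5Pb = 3 + 4Pb, so Pb = 123.
Sellers receive Ps = 123 + 27 = 150; x' = 1110 − 5·123 = 495.
Buyers' price falls by P* − Pb = 135 − 123 = 12; sellers' price rises by Ps − P* = 150 − 135 = 15.

Buyers gain $12 per unit; sellers gain $15 per unit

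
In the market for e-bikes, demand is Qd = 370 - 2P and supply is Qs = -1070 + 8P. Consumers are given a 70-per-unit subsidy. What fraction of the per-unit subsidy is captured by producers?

Producer share = 0.2

Pre-subsidy: 370 - 2P = -1070 + 8P gives P* = 144, Q* = 82.
With the rebate, buyers effectively pay Pb = Ps − 70, where Ps is the price sellers receive.
Demand in terms of Ps becomes Qd = 370 − 2(Ps − 70) = 510 - 2Ps. Setting this equal to supply: 510 - 2Ps = -1070 + 8Ps, so Ps = 158.
Buyers pay Pb = 158 − 70 = 88; Q' = -1070 + 8·158 = 194.
Buyers' price falls by P* − Pb = 144 − 88 = 56; sellers' price rises by Ps − P* = 158 − 144 = 14.
So producers capture 14/70 = 0.2 of each unit of subsidy.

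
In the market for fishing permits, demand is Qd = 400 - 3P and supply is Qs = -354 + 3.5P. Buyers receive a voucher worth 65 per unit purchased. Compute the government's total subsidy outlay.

Government cost = 10205

Pre-subsidy: 400 - 3P = -354 + 3.5P gives P* = 116, Q* = 52.
With the rebate, buyers effectively pay Pb = Ps − 65, where Ps is the price sellers receive.
Demand in terms of Ps becomes Qd = 400 − 3(Ps − 65) = 595 - 3Ps. Setting this equal to supply: 595 - 3Ps = -354 + 3.5Ps, so Ps = 146.
Buyers pay Pb = 146 − 65 = 81; Q' = -354 + 3.5·146 = 157.
Government outlay = subsidy × quantity = 65 × 157 = 10205.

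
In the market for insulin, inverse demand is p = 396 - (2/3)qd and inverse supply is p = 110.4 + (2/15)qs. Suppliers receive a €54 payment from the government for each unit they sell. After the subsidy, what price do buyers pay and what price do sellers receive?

Buyers pay €113; sellers receive €167

Pre-subsidy: 396 - (2/3)q = 110.4 + (2/15)q gives q* = 357 and p* = 158.
With the subsidy, sellers receive ps = pb + 54 for each unit, where pb is the price buyers pay.
On the curves, pb = 396 - (2/3)q and ps = 110.4 + (2/15)q; the wedge ps − pb = 54 gives 110.4 + (2/15)q − (396 - (2/3)q) = 54, so q' = 424.5.
Then pb = 396 − (2/3)·424.5 = 113 and ps = 110.4 + (2/15)·424.5 = 167.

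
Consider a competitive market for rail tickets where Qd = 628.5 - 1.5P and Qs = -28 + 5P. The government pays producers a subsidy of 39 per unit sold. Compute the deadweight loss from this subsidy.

Pre-subsidy: 628.5 - 1.5P = -28 + 5P gives P* = 101, Q* = 477.
With the subsidy, sellers receive Ps = Pb + 39 for each unit, where Pb is the price buyers pay.
Supply in terms of Pb becomes Qs = -28 + 5(Pb + 39) = 167 + 5Pb. Setting this equal to demand: 628.5 - 1.5Pb = 167 + 5Pb, so Pb = 71.
Sellers receive Ps = 71 + 39 = 110; Q' = 628.5 − 1.5·71 = 522.
The subsidy expands output by 522 − 477 = 45 past the efficient level; on those units the gap between marginal cost and willingness to pay runs from 0 up to 39.
DWL = ½ × 39 × 45 = 877.5.

Deadweight loss = 877.5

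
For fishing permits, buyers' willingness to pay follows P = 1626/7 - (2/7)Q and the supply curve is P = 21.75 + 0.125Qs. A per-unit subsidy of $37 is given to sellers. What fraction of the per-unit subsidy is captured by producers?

Pre-subsidy: 1626/7 - (2/7)Q = 21.75 + 0.125Q gives Q* = 11790/23 and P* = 1974/23.
With the subsidy, sellers receive Ps = Pb + 37 for each unit, where Pb is the price buyers pay.
On the curves, Pb = 1626/7 - (2/7)Q and Ps = 21.75 + 0.125Q; the wedge Ps − Pb = 37 gives 21.75 + 0.125Q − (1626/7 - (2/7)Q) = 37, so Q' = 13862/23.
Then Pb = 1626/7 − (2/7)·(13862/23) = 1382/23 and Ps = 21.75 + 0.125·(13862/23) = 2233/23.
Buyers' price falls by P* − Pb = 1974/23 − 1382/23 = 592/23; sellers' price rises by Ps − P* = 2233/23 − 1974/23 = 259/23.
So producers capture (259/23)/37 = 7/23 of each unit of subsidy.

Producer share = 7/23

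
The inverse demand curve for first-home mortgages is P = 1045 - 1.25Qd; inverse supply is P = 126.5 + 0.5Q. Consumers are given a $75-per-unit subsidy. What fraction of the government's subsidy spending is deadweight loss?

DWL / government spending = 75/1987

Pre-subsidy: 1045 - 1.25Q = 126.5 + 0.5Q gives Q* = 3674/7 and P* = 5445/14.
With the rebate, buyers effectively pay Pb = Ps − 75, where Ps is the price sellers receive.
On the curves, Pb = 1045 - 1.25Q and Ps = 126.5 + 0.5Q; the wedge Ps − Pb = 75 gives 126.5 + 0.5Q − (1045 - 1.25Q) = 75, so Q' = 3974/7.
Then Pb = 1045 − 1.25·(3974/7) = 4695/14 and Ps = 126.5 + 0.5·(3974/7) = 5745/14.
ΔCS = ½(3674/7 + 3974/7)(5445/14 − 4695/14) = 1434000/49; ΔPS = ½(3674/7 + 3974/7)(5745/14 − 5445/14) = 573600/49.
Government spending = 75 × 3974/7 = 298050/7.
DWL = ½ × 75 × (3974/7 − 3674/7) = 11250/7; fraction = (11250/7) / (298050/7) = 75/1987.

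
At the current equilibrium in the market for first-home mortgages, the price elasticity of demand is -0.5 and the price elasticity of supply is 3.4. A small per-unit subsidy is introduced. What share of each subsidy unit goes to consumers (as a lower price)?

Consumer share = 34/39

For a small subsidy around the equilibrium, the benefit split depends on the relative slopes, which at a point are proportional to the elasticities.
Buyer share = εs/(εs + |εd|) = 3.4/(3.4 + 0.5) = 34/39; seller share = |εd|/(εs + |εd|) = 5/39.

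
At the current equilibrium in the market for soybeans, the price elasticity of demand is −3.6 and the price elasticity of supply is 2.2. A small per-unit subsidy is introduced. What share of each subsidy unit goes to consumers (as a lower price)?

For a small subsidy around the equilibrium, the benefit split depends on the relative slopes, which at a point are proportional to the elasticities.
Buyer share = εs/(εs + |εd|) = 2.2/(2.2 + 3.6) = 11/29; seller share = |εd|/(εs + |εd|) = 18/29.

Consumer share = 11/29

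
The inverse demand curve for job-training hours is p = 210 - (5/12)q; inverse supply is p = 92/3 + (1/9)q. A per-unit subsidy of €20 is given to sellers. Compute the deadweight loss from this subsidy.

Deadweight loss = 7200/19

Pre-subsidy: 210 - (5/12)q = 92/3 + (1/9)q gives q* = 6456/19 and p* = 1300/19.
With the subsidy, sellers receive ps = pb + 20 for each unit, where pb is the price buyers pay.
On the curves, pb = 210 - (5/12)q and ps = 92/3 + (1/9)q; the wedge ps − pb = 20 gives 92/3 + (1/9)q − (210 - (5/12)q) = 20, so q' = 7176/19.
Then pb = 210 − (5/12)·(7176/19) = 1000/19 and ps = 92/3 + (1/9)·(7176/19) = 1380/19.
The subsidy expands output by 7176/19 − 6456/19 = 720/19 past the efficient level; on those units the gap between marginal cost and willingness to pay runs from 0 up to 20.
DWL = ½ × 20 × 720/19 = 7200/19.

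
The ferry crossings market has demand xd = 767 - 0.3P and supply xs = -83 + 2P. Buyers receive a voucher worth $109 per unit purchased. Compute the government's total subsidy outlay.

Government cost = 1716205/23

Pre-subsidy: 767 - 0.3P = -83 + 2P gives P* = 8500/23, x* = 15091/23.
With the rebate, buyers effectively pay Pb = Ps − 109, where Ps is the price sellers receive.
Demand in terms of Ps becomes xd = 767 − 0.3(Ps − 109) = 799.7 - 0.3Ps. Setting this equal to supply: 799.7 - 0.3Ps = -83 + 2Ps, so Ps = 8827/23.
Buyers pay Pb = 8827/23 − 109 = 6320/23; x' = -83 + 2·(8827/23) = 15745/23.
Government outlay = subsidy × quantity = 109 × 15745/23 = 1716205/23.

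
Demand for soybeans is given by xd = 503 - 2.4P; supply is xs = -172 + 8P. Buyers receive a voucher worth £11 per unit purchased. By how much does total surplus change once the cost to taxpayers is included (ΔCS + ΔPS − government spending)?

Pre-subsidy: 503 - 2.4P = -172 + 8P gives P* = 3375/52, x* = 4514/13.
With the rebate, buyers effectively pay Pb = Ps − 11, where Ps is the price sellers receive.
Demand in terms of Ps becomes xd = 503 − 2.4(Ps − 11) = 529.4 - 2.4Ps. Setting this equal to supply: 529.4 - 2.4Ps = -172 + 8Ps, so Ps = 3507/52.
Buyers pay Pb = 3507/52 − 11 = 2935/52; x' = -172 + 8·(3507/52) = 4778/13.
ΔCS = ½(4514/13 + 4778/13)(3375/52 − 2935/52) = 511060/169; ΔPS = ½(4514/13 + 4778/13)(3507/52 − 3375/52) = 153318/169.
Government spending = 11 × 4778/13 = 52558/13.
Net change = 511060/169 + 153318/169 − 52558/13 = -1452/13. The loss equals the DWL triangle ½·11·264/13.

Net change in total surplus = -1452/13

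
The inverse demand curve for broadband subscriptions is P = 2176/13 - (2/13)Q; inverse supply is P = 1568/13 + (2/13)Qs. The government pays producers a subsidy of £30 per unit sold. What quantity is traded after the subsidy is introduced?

Q' = 249.5

Pre-subsidy: 2176/13 - (2/13)Q = 1568/13 + (2/13)Q gives Q* = 152 and P* = 144.
With the subsidy, sellers receive Ps = Pb + 30 for each unit, where Pb is the price buyers pay.
On the curves, Pb = 2176/13 - (2/13)Q and Ps = 1568/13 + (2/13)Q; the wedge Ps − Pb = 30 gives 1568/13 + (2/13)Q − (2176/13 - (2/13)Q) = 30, so Q' = 249.5.
Then Pb = 2176/13 − (2/13)·249.5 = 129 and Ps = 1568/13 + (2/13)·249.5 = 159.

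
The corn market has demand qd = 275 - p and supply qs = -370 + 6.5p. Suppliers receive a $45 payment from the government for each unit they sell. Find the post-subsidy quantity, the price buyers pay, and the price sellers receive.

Pre-subsidy: 275 - p = -370 + 6.5p gives p* = 86, q* = 189.
With the subsidy, sellers receive ps = pb + 45 for each unit, where pb is the price buyers pay.
Supply in terms of pb becomes qs = -370 + 6.5(pb + 45) = -77.5 + 6.5pb. Setting this equal to demand: 275 - pb = -77.5 + 6.5pb, so pb = 47.
Sellers receive ps = 47 + 45 = 92; q' = 275 − 1·47 = 228.

q' = 228; buyers pay $47; sellers receive $92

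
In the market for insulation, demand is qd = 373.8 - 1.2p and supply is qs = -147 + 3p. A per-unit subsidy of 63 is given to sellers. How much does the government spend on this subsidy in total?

Pre-subsidy: 373.8 - 1.2p = -147 + 3p gives p* = 124, q* = 225.
With the subsidy, sellers receive ps = pb + 63 for each unit, where pb is the price buyers pay.
Supply in terms of pb becomes qs = -147 + 3(pb + 63) = 42 + 3pb. Setting this equal to demand: 373.8 - 1.2pb = 42 + 3pb, so pb = 79.
Sellers receive ps = 79 + 63 = 142; q' = 373.8 − 1.2·79 = 279.
Government outlay = subsidy × quantity = 63 × 279 = 17577.

Government cost = 17577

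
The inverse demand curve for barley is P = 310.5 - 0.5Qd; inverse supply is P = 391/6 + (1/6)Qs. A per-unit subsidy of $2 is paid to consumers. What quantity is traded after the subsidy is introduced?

Q' = 371

Pre-subsidy: 310.5 - 0.5Q = 391/6 + (1/6)Q gives Q* = 368 and P* = 126.5.
With the rebate, buyers effectively pay Pb = Ps − 2, where Ps is the price sellers receive.
On the curves, Pb = 310.5 - 0.5Q and Ps = 391/6 + (1/6)Q; the wedge Ps − Pb = 2 gives 391/6 + (1/6)Q − (310.5 - 0.5Q) = 2, so Q' = 371.
Then Pb = 310.5 − 0.5·371 = 125 and Ps = 391/6 + (1/6)·371 = 127.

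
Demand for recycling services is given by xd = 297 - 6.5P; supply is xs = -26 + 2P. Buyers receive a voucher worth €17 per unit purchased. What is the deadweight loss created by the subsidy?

Pre-subsidy: 297 - 6.5P = -26 + 2P gives P* = 38, x* = 50.
With the rebate, buyers effectively pay Pb = Ps − 17, where Ps is the price sellers receive.
Demand in terms of Ps becomes xd = 297 − 6.5(Ps − 17) = 407.5 - 6.5Ps. Setting this equal to supply: 407.5 - 6.5Ps = -26 + 2Ps, so Ps = 51.
Buyers pay Pb = 51 − 17 = 34; x' = -26 + 2·51 = 76.
The subsidy expands output by 76 − 50 = 26 past the efficient level; on those units the gap between marginal cost and willingness to pay runs from 0 up to 17.
DWL = ½ × 17 × 26 = 221.

Deadweight loss = €221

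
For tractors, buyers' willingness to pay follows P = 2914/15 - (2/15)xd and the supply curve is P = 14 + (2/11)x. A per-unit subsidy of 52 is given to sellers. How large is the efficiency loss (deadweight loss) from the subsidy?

Deadweight loss = 4290

Pre-subsidy: 2914/15 - (2/15)x = 14 + (2/11)x gives x* = 572 and P* = 118.
With the subsidy, sellers receive Ps = Pb + 52 for each unit, where Pb is the price buyers pay.
On the curves, Pb = 2914/15 - (2/15)x and Ps = 14 + (2/11)x; the wedge Ps − Pb = 52 gives 14 + (2/11)x − (2914/15 - (2/15)x) = 52, so x' = 737.
Then Pb = 2914/15 − (2/15)·737 = 96 and Ps = 14 + (2/11)·737 = 148.
The subsidy expands output by 737 − 572 = 165 past the efficient level; on those units the gap between marginal cost and willingness to pay runs from 0 up to 52.
DWL = ½ × 52 × 165 = 4290.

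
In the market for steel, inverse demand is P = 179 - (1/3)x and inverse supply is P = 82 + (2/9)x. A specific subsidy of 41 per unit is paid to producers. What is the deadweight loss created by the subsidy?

Pre-subsidy: 179 - (1/3)x = 82 + (2/9)x gives x* = 174.6 and P* = 120.8.
With the subsidy, sellers receive Ps = Pb + 41 for each unit, where Pb is the price buyers pay.
On the curves, Pb = 179 - (1/3)x and Ps = 82 + (2/9)x; the wedge Ps − Pb = 41 gives 82 + (2/9)x − (179 - (1/3)x) = 41, so x' = 248.4.
Then Pb = 179 − (1/3)·248.4 = 96.2 and Ps = 82 + (2/9)·248.4 = 137.2.
The subsidy expands output by 248.4 − 174.6 = 73.8 past the efficient level; on those units the gap between marginal cost and willingness to pay runs from 0 up to 41.
DWL = ½ × 41 × 73.8 = 1512.9.

Deadweight loss = 1512.9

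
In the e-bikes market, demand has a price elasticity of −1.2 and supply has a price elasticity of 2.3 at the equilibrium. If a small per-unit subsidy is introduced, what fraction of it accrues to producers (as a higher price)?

For a small subsidy around the equilibrium, the benefit split depends on the relative slopes, which at a point are proportional to the elasticities.
Buyer share = εs/(εs + |εd|) = 2.3/(2.3 + 1.2) = 23/35; seller share = |εd|/(εs + |εd|) = 12/35.
So producers capture 12/35 of the subsidy.

Producer share = 12/35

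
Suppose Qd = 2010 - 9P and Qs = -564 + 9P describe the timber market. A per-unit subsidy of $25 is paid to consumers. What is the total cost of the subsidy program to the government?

Government cost = $20887.5

Pre-subsidy: 2010 - 9P = -564 + 9P gives P* = 143, Q* = 723.
With the rebate, buyers effectively pay Pb = Ps − 25, where Ps is the price sellers receive.
Demand in terms of Ps becomes Qd = 2010 − 9(Ps − 25) = 2235 - 9Ps. Setting this equal to supply: 2235 - 9Ps = -564 + 9Ps, so Ps = 155.5.
Buyers pay Pb = 155.5 − 25 = 130.5; Q' = -564 + 9·155.5 = 835.5.
Government outlay = subsidy × quantity = 25 × 835.5 = 20887.5.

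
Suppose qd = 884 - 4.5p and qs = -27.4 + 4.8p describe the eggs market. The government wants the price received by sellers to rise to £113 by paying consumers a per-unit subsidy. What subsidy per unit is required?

At a seller price of 113, quantity supplied is -27.4 + 4.8·113 = 515.
Buyers absorb 515 only when they pay pb with 884 − 4.5·pb = 515, i.e. pb = 82.
s = ps − pb = 113 − 82 = 31.

Required subsidy s = £31 per unit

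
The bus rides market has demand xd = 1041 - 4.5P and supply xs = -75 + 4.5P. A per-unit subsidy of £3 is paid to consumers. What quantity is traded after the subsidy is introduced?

Pre-subsidy: 1041 - 4.5P = -75 + 4.5P gives P* = 124, x* = 483.
With the rebate, buyers effectively pay Pb = Ps − 3, where Ps is the price sellers receive.
Demand in terms of Ps becomes xd = 1041 − 4.5(Ps − 3) = 1054.5 - 4.5Ps. Setting this equal to supply: 1054.5 - 4.5Ps = -75 + 4.5Ps, so Ps = 125.5.
Buyers pay Pb = 125.5 − 3 = 122.5; x' = -75 + 4.5·125.5 = 489.75.

x' = 489.75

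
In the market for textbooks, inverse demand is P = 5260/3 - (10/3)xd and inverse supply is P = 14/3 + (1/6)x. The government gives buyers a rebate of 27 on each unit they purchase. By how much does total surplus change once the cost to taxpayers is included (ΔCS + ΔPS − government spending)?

Pre-subsidy: 5260/3 - (10/3)x = 14/3 + (1/6)x gives x* = 10492/21 and P* = 5540/63.
With the rebate, buyers effectively pay Pb = Ps − 27, where Ps is the price sellers receive.
On the curves, Pb = 5260/3 - (10/3)x and Ps = 14/3 + (1/6)x; the wedge Ps − Pb = 27 gives 14/3 + (1/6)x − (5260/3 - (10/3)x) = 27, so x' = 1522/3.
Then Pb = 5260/3 − (10/3)·(1522/3) = 560/9 and Ps = 14/3 + (1/6)·(1522/3) = 803/9.
ΔCS = ½(10492/21 + 1522/3)(5540/63 − 560/9) = 634380/49; ΔPS = ½(10492/21 + 1522/3)(803/9 − 5540/63) = 31719/49.
Government spending = 27 × 1522/3 = 13698.
Net change = 634380/49 + 31719/49 − 13698 = -729/7. The loss equals the DWL triangle ½·27·54/7.

Net change in total surplus = -729/7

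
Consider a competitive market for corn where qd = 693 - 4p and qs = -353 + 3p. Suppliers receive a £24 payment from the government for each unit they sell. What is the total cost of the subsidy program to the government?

Government cost = 22920/7

Pre-subsidy: 693 - 4p = -353 + 3p gives p* = 1046/7, q* = 667/7.
With the subsidy, sellers receive ps = pb + 24 for each unit, where pb is the price buyers pay.
Supply in terms of pb becomes qs = -353 + 3(pb + 24) = -281 + 3pb. Setting this equal to demand: 693 - 4pb = -281 + 3pb, so pb = 974/7.
Sellers receive ps = 974/7 + 24 = 1142/7; q' = 693 − 4·(974/7) = 955/7.
Government outlay = subsidy × quantity = 24 × 955/7 = 22920/7.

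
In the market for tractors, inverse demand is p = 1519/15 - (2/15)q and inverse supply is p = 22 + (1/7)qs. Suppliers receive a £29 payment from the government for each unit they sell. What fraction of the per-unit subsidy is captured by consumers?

Pre-subsidy: 1519/15 - (2/15)q = 22 + (1/7)q gives q* = 287 and p* = 63.
With the subsidy, sellers receive ps = pb + 29 for each unit, where pb is the price buyers pay.
On the curves, pb = 1519/15 - (2/15)q and ps = 22 + (1/7)q; the wedge ps − pb = 29 gives 22 + (1/7)q − (1519/15 - (2/15)q) = 29, so q' = 392.
Then pb = 1519/15 − (2/15)·392 = 49 and ps = 22 + (1/7)·392 = 78.
Buyers' price falls by p* − pb = 63 − 49 = 14; sellers' price rises by ps − p* = 78 − 63 = 15.
So consumers capture 14/29 = 14/29 of each unit of subsidy.

Consumer share = 14/29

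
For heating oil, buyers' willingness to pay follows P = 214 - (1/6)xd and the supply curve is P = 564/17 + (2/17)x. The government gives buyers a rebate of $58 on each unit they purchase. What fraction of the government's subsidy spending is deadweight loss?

DWL / government spending = 17/140

Pre-subsidy: 214 - (1/6)x = 564/17 + (2/17)x gives x* = 636 and P* = 108.
With the rebate, buyers effectively pay Pb = Ps − 58, where Ps is the price sellers receive.
On the curves, Pb = 214 - (1/6)x and Ps = 564/17 + (2/17)x; the wedge Ps − Pb = 58 gives 564/17 + (2/17)x − (214 - (1/6)x) = 58, so x' = 840.
Then Pb = 214 − (1/6)·840 = 74 and Ps = 564/17 + (2/17)·840 = 132.
ΔCS = ½(636 + 840)(108 − 74) = 25092; ΔPS = ½(636 + 840)(132 − 108) = 17712.
Government spending = 58 × 840 = 48720.
DWL = ½ × 58 × (840 − 636) = 5916; fraction = 5916 / 48720 = 17/140.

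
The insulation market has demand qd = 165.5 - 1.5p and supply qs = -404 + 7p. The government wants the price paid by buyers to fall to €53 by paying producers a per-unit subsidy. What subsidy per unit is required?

Required subsidy s = €17 per unit

At a buyer price of 53, quantity demanded is 165.5 − 1.5·53 = 86.
Sellers supply 86 only when they receive ps with -404 + 7·ps = 86, i.e. ps = 70.
s = ps − pb = 70 − 53 = 17.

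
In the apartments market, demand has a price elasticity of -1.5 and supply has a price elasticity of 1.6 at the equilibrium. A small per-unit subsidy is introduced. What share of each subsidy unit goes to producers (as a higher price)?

For a small subsidy around the equilibrium, the benefit split depends on the relative slopes, which at a point are proportional to the elasticities.
Buyer share = εs/(εs + |εd|) = 1.6/(1.6 + 1.5) = 16/31; seller share = |εd|/(εs + |εd|) = 15/31.
So producers capture 15/31 of the subsidy.

Producer share = 15/31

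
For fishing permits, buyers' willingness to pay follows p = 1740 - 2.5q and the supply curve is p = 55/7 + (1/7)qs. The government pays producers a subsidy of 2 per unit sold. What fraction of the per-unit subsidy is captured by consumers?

Consumer share = 35/37

Pre-subsidy: 1740 - 2.5q = 55/7 + (1/7)q gives q* = 24250/37 and p* = 3755/37.
With the subsidy, sellers receive ps = pb + 2 for each unit, where pb is the price buyers pay.
On the curves, pb = 1740 - 2.5q and ps = 55/7 + (1/7)q; the wedge ps − pb = 2 gives 55/7 + (1/7)q − (1740 - 2.5q) = 2, so q' = 24278/37.
Then pb = 1740 − 2.5·(24278/37) = 3685/37 and ps = 55/7 + (1/7)·(24278/37) = 3759/37.
Buyers' price falls by p* − pb = 3755/37 − 3685/37 = 70/37; sellers' price rises by ps − p* = 3759/37 − 3755/37 = 4/37.
So consumers capture (70/37)/2 = 35/37 of each unit of subsidy.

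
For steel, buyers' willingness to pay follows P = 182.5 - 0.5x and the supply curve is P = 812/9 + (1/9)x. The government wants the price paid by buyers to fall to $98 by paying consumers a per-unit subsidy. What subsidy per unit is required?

Required subsidy s = $11 per unit

At a buyer price of 98, quantity demanded is 365 − 2·98 = 169.
Sellers supply 169 only when they receive Ps = 812/9 + (1/9)·169 = 109.
s = Ps − Pb = 109 − 98 = 11.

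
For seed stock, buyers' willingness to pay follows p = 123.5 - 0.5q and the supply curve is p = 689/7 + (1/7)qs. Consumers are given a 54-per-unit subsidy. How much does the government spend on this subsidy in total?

Government cost = 6642

Pre-subsidy: 123.5 - 0.5q = 689/7 + (1/7)q gives q* = 39 and p* = 104.
With the rebate, buyers effectively pay pb = ps − 54, where ps is the price sellers receive.
On the curves, pb = 123.5 - 0.5q and ps = 689/7 + (1/7)q; the wedge ps − pb = 54 gives 689/7 + (1/7)q − (123.5 - 0.5q) = 54, so q' = 123.
Then pb = 123.5 − 0.5·123 = 62 and ps = 689/7 + (1/7)·123 = 116.
Government outlay = subsidy × quantity = 54 × 123 = 6642.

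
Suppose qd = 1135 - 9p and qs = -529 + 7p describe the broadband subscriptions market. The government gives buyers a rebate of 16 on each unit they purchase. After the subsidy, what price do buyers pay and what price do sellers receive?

Pre-subsidy: 1135 - 9p = -529 + 7p gives p* = 104, q* = 199.
With the rebate, buyers effectively pay pb = ps − 16, where ps is the price sellers receive.
Demand in terms of ps becomes qd = 1135 − 9(ps − 16) = 1279 - 9ps. Setting this equal to supply: 1279 - 9ps = -529 + 7ps, so ps = 113.
Buyers pay pb = 113 − 16 = 97; q' = -529 + 7·113 = 262.

Buyers pay 97; sellers receive 113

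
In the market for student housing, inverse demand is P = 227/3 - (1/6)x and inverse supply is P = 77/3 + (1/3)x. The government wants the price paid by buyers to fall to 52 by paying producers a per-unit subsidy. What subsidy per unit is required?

Required subsidy s = 21 per unit

At a buyer price of 52, quantity demanded is 454 − 6·52 = 142.
Sellers supply 142 only when they receive Ps = 77/3 + (1/3)·142 = 73.
s = Ps − Pb = 73 − 52 = 21.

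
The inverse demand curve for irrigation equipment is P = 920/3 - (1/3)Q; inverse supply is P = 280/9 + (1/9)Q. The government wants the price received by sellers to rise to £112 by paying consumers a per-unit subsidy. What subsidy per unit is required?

At a seller price of 112, quantity supplied is -280 + 9·112 = 728.
Buyers absorb 728 only when they pay Pb = 920/3 − (1/3)·728 = 64.
s = Ps − Pb = 112 − 64 = 48.

Required subsidy s = £48 per unit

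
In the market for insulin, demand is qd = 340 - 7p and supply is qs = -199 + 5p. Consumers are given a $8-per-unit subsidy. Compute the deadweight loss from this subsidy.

Deadweight loss = 280/3

Pre-subsidy: 340 - 7p = -199 + 5p gives p* = 539/12, q* = 307/12.
With the rebate, buyers effectively pay pb = ps − 8, where ps is the price sellers receive.
Demand in terms of ps becomes qd = 340 − 7(ps − 8) = 396 - 7ps. Setting this equal to supply: 396 - 7ps = -199 + 5ps, so ps = 595/12.
Buyers pay pb = 595/12 − 8 = 499/12; q' = -199 + 5·(595/12) = 587/12.
The subsidy expands output by 587/12 − 307/12 = 70/3 past the efficient level; on those units the gap between marginal cost and willingness to pay runs from 0 up to 8.
DWL = ½ × 8 × 70/3 = 280/3.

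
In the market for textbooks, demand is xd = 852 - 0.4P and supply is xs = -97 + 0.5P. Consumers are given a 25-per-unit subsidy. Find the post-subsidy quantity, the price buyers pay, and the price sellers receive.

x' = 3922/9; buyers pay 9365/9; sellers receive 9590/9

Pre-subsidy: 852 - 0.4P = -97 + 0.5P gives P* = 9490/9, x* = 3872/9.
With the rebate, buyers effectively pay Pb = Ps − 25, where Ps is the price sellers receive.
Demand in terms of Ps becomes xd = 852 − 0.4(Ps − 25) = 862 - 0.4Ps. Setting this equal to supply: 862 - 0.4Ps = -97 + 0.5Ps, so Ps = 9590/9.
Buyers pay Pb = 9590/9 − 25 = 9365/9; x' = -97 + 0.5·(9590/9) = 3922/9.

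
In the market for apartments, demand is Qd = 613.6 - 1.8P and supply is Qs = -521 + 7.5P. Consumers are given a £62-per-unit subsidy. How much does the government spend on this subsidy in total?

Government cost = £30008

Pre-subsidy: 613.6 - 1.8P = -521 + 7.5P gives P* = 122, Q* = 394.
With the rebate, buyers effectively pay Pb = Ps − 62, where Ps is the price sellers receive.
Demand in terms of Ps becomes Qd = 613.6 − 1.8(Ps − 62) = 725.2 - 1.8Ps. Setting this equal to supply: 725.2 - 1.8Ps = -521 + 7.5Ps, so Ps = 134.
Buyers pay Pb = 134 − 62 = 72; Q' = -521 + 7.5·134 = 484.
Government outlay = subsidy × quantity = 62 × 484 = 30008.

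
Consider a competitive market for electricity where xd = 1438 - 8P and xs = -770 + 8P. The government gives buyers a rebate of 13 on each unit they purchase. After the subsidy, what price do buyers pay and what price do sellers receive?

Pre-subsidy: 1438 - 8P = -770 + 8P gives P* = 138, x* = 334.
With the rebate, buyers effectively pay Pb = Ps − 13, where Ps is the price sellers receive.
Demand in terms of Ps becomes xd = 1438 − 8(Ps − 13) = 1542 - 8Ps. Setting this equal to supply: 1542 - 8Ps = -770 + 8Ps, so Ps = 144.5.
Buyers pay Pb = 144.5 − 13 = 131.5; x' = -770 + 8·144.5 = 386.

Buyers pay 131.5; sellers receive 144.5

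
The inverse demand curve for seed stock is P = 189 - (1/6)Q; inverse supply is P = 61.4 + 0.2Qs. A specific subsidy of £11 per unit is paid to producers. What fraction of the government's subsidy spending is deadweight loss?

DWL / government spending = 5/126

Pre-subsidy: 189 - (1/6)Q = 61.4 + 0.2Q gives Q* = 348 and P* = 131.
With the subsidy, sellers receive Ps = Pb + 11 for each unit, where Pb is the price buyers pay.
On the curves, Pb = 189 - (1/6)Q and Ps = 61.4 + 0.2Q; the wedge Ps − Pb = 11 gives 61.4 + 0.2Q − (189 - (1/6)Q) = 11, so Q' = 378.
Then Pb = 189 − (1/6)·378 = 126 and Ps = 61.4 + 0.2·378 = 137.
ΔCS = ½(348 + 378)(131 − 126) = 1815; ΔPS = ½(348 + 378)(137 − 131) = 2178.
Government spending = 11 × 378 = 4158.
DWL = ½ × 11 × (378 − 348) = 165; fraction = 165 / 4158 = 5/126.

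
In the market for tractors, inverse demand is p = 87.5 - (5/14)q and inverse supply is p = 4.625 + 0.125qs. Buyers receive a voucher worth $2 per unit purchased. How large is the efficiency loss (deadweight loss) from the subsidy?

Deadweight loss = 112/27

Pre-subsidy: 87.5 - (5/14)q = 4.625 + 0.125q gives q* = 1547/9 and p* = 235/9.
With the rebate, buyers effectively pay pb = ps − 2, where ps is the price sellers receive.
On the curves, pb = 87.5 - (5/14)q and ps = 4.625 + 0.125q; the wedge ps − pb = 2 gives 4.625 + 0.125q − (87.5 - (5/14)q) = 2, so q' = 4753/27.
Then pb = 87.5 − (5/14)·(4753/27) = 665/27 and ps = 4.625 + 0.125·(4753/27) = 719/27.
The subsidy expands output by 4753/27 − 1547/9 = 112/27 past the efficient level; on those units the gap between marginal cost and willingness to pay runs from 0 up to 2.
DWL = ½ × 2 × 112/27 = 112/27.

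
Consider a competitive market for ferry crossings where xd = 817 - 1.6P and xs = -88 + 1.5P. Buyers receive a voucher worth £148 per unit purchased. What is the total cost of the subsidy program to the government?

Government cost = 2131052/31

Pre-subsidy: 817 - 1.6P = -88 + 1.5P gives P* = 9050/31, x* = 10847/31.
With the rebate, buyers effectively pay Pb = Ps − 148, where Ps is the price sellers receive.
Demand in terms of Ps becomes xd = 817 − 1.6(Ps − 148) = 1053.8 - 1.6Ps. Setting this equal to supply: 1053.8 - 1.6Ps = -88 + 1.5Ps, so Ps = 11418/31.
Buyers pay Pb = 11418/31 − 148 = 6830/31; x' = -88 + 1.5·(11418/31) = 14399/31.
Government outlay = subsidy × quantity = 148 × 14399/31 = 2131052/31.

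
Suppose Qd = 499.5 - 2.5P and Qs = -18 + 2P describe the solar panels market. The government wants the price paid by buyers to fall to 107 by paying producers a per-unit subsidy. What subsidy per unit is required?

At a buyer price of 107, quantity demanded is 499.5 − 2.5·107 = 232.
Sellers supply 232 only when they receive Ps with -18 + 2·Ps = 232, i.e. Ps = 125.
s = Ps − Pb = 125 − 107 = 18.

Required subsidy s = 18 per unit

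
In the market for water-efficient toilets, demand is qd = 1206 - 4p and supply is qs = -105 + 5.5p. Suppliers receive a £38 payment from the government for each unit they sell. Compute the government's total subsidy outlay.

Pre-subsidy: 1206 - 4p = -105 + 5.5p gives p* = 138, q* = 654.
With the subsidy, sellers receive ps = pb + 38 for each unit, where pb is the price buyers pay.
Supply in terms of pb becomes qs = -105 + 5.5(pb + 38) = 104 + 5.5pb. Setting this equal to demand: 1206 - 4pb = 104 + 5.5pb, so pb = 116.
Sellers receive ps = 116 + 38 = 154; q' = 1206 − 4·116 = 742.
Government outlay = subsidy × quantity = 38 × 742 = 28196.

Government cost = £28196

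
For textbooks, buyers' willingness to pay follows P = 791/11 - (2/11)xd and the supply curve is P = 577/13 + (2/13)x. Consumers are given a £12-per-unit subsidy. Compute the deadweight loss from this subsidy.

Pre-subsidy: 791/11 - (2/11)x = 577/13 + (2/13)x gives x* = 82 and P* = 57.
With the rebate, buyers effectively pay Pb = Ps − 12, where Ps is the price sellers receive.
On the curves, Pb = 791/11 - (2/11)x and Ps = 577/13 + (2/13)x; the wedge Ps − Pb = 12 gives 577/13 + (2/13)x − (791/11 - (2/11)x) = 12, so x' = 117.75.
Then Pb = 791/11 − (2/11)·117.75 = 50.5 and Ps = 577/13 + (2/13)·117.75 = 62.5.
The subsidy expands output by 117.75 − 82 = 35.75 past the efficient level; on those units the gap between marginal cost and willingness to pay runs from 0 up to 12.
DWL = ½ × 12 × 35.75 = 214.5.

Deadweight loss = £214.5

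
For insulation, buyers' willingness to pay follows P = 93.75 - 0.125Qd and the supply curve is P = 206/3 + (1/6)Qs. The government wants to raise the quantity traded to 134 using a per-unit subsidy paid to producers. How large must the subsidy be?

Required subsidy s = 14 per unit

At Q = 134, from the demand curve buyers pay Pb = 93.75 − 0.125·134 = 77; from the supply curve sellers need Ps = 206/3 + (1/6)·134 = 91.
The subsidy must fill the gap: s = Ps − Pb = 91 − 77 = 14.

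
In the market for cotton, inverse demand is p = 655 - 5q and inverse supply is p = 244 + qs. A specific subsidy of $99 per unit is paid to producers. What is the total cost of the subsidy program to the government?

Pre-subsidy: 655 - 5q = 244 + q gives q* = 68.5 and p* = 312.5.
With the subsidy, sellers receive ps = pb + 99 for each unit, where pb is the price buyers pay.
On the curves, pb = 655 - 5q and ps = 244 + q; the wedge ps − pb = 99 gives 244 + q − (655 - 5q) = 99, so q' = 85.
Then pb = 655 − 5·85 = 230 and ps = 244 + 1·85 = 329.
Government outlay = subsidy × quantity = 99 × 85 = 8415.

Government cost = $8415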